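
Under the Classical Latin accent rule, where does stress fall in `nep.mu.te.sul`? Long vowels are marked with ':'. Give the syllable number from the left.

Classical Latin: stress the penult if heavy (long vowel or closed), else the antepenult.
Weights: 2 mu L, 3 te L, 4 sul H.
The penult (syllable 3, te) is light, so stress falls on the antepenult (syllable 2, mu).
Stress on syllable 2: nep.ˈmu.te.sul.

2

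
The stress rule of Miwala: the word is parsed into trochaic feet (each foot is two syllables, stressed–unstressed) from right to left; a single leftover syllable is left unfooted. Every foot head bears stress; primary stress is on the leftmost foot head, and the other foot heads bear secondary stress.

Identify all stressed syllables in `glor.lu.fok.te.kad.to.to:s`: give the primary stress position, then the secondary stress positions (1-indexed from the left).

Parse right to left into trochaic (ˈσσ) feet: glor (ˈlu.fok) (ˈte.kad) (ˈto.to:s). Syllable 1 is left unfooted.
Foot heads (stressed positions): 2, 4, 6.
End Rule Leftmost: primary stress on the leftmost head = syllable 2.
Secondary stress on 4, 6: glor.ˈlu.fok.ˌte.kad.ˌto.to:s.

primary 2, secondary 4, 6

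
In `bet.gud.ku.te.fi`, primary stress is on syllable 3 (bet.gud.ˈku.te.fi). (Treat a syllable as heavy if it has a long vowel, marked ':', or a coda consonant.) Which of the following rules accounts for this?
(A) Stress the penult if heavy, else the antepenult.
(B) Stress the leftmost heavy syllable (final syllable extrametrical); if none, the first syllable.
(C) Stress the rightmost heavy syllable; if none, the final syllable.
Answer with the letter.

A

Rule A → syllable 3 ✓.
Rule B → syllable 1 (observed: 3).
Rule C → syllable 2 (observed: 3).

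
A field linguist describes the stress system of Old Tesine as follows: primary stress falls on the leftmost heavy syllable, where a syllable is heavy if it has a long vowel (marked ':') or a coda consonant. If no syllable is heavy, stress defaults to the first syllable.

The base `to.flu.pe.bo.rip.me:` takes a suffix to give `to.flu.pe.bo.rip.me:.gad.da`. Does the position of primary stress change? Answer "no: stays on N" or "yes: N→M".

no: stays on 5

Base `to.flu.pe.bo.rip.me:` (6 syllables):
  Weights: 1 to L, 2 flu L, 3 pe L, 4 bo L, 5 rip H, 6 me: H.
  Heavy syllables in the domain: 5, 6. The leftmost is syllable 5 (rip).
  → primary stress on syllable 5.
Suffixed `to.flu.pe.bo.rip.me:.gad.da` (8 syllables):
  Weights: 1 to L, 2 flu L, 3 pe L, 4 bo L, 5 rip H, 6 me: H, 7 gad H, 8 da L.
  Heavy syllables in the domain: 5, 6, 7. The leftmost is syllable 5 (rip).
  → primary stress on syllable 5.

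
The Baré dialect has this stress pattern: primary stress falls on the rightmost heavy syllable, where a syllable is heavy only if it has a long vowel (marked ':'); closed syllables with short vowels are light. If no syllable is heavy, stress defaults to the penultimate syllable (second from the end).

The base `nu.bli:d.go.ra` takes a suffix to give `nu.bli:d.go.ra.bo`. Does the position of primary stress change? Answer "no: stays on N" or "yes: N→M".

Base `nu.bli:d.go.ra` (4 syllables):
  Weights: 1 nu L, 2 bli:d H, 3 go L, 4 ra L.
  Heavy syllables in the domain: 2. The rightmost is syllable 2 (bli:d).
  → primary stress on syllable 2.
Suffixed `nu.bli:d.go.ra.bo` (5 syllables):
  Weights: 1 nu L, 2 bli:d H, 3 go L, 4 ra L, 5 bo L.
  Heavy syllables in the domain: 2. The rightmost is syllable 2 (bli:d).
  → primary stress on syllable 2.

no: stays on 2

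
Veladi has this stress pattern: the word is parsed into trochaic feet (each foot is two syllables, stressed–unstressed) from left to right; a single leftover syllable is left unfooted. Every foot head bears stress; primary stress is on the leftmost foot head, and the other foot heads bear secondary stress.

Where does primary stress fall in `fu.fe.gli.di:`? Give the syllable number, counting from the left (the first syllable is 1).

1

Parse left to right into trochaic (ˈσσ) feet: (ˈfu.fe) (ˈgli.di:).
Foot heads (stressed positions): 1, 3.
End Rule Leftmost: primary stress on the leftmost head = syllable 1.
Primary stress: syllable 1 → ˈfu.fe.gli.di:.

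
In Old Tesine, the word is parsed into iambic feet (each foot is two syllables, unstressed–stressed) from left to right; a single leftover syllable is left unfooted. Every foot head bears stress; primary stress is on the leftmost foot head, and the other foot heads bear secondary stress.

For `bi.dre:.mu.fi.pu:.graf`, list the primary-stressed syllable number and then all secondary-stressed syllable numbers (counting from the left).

primary 2, secondary 4, 6

Parse left to right into iambic (σˈσ) feet: (bi.ˈdre:) (mu.ˈfi) (pu:.ˈgraf).
Foot heads (stressed positions): 2, 4, 6.
End Rule Leftmost: primary stress on the leftmost head = syllable 2.
Secondary stress on 4, 6: bi.ˈdre:.mu.ˌfi.pu:.ˌgraf.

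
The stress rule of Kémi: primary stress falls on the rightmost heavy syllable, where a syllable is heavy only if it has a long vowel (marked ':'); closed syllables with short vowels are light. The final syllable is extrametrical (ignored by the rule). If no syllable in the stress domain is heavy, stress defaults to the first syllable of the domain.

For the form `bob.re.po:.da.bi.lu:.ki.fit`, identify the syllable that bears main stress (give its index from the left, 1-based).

The final syllable (8, fit) is extrametrical; the stress domain is syllables 1–7.
Weights: 1 bob L, 2 re L, 3 po: H, 4 da L, 5 bi L, 6 lu: H, 7 ki L.
Heavy syllables in the domain: 3, 6. The rightmost is syllable 6 (lu:).
Primary stress: syllable 6 → bob.re.po:.da.bi.ˈlu:.ki.fit.

6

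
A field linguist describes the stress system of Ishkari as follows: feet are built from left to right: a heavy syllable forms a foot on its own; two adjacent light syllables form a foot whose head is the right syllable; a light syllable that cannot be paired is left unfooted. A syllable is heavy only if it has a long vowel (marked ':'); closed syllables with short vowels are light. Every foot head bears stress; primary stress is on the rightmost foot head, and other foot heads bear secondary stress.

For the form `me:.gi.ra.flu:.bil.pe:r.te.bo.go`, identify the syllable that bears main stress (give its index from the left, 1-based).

8

Weights: 1 me: H, 2 gi L, 3 ra L, 4 flu: H, 5 bil L, 6 pe:r H, 7 te L, 8 bo L, 9 go L.
Parse left to right (heavy = foot alone; LL = one foot; stranded L unfooted): (ˈme:) (gi.ˈra) (ˈflu:) bil (ˈpe:r) (te.ˈbo) go.
Foot heads: 1, 3, 4, 6, 8.
Primary stress on the rightmost head = syllable 8.
Primary stress: syllable 8 → me:.gi.ra.flu:.bil.pe:r.te.ˈbo.go.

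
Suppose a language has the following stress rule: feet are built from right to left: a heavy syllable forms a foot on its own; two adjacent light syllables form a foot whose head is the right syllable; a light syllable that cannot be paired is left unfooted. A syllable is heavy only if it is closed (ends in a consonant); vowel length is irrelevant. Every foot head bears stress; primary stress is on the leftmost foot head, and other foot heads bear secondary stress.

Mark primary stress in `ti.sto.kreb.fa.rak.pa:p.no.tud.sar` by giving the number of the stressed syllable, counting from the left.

2

Weights: 1 ti L, 2 sto L, 3 kreb H, 4 fa L, 5 rak H, 6 pa:p H, 7 no L, 8 tud H, 9 sar H.
Parse right to left (heavy = foot alone; LL = one foot; stranded L unfooted): (ti.ˈsto) (ˈkreb) fa (ˈrak) (ˈpa:p) no (ˈtud) (ˈsar).
Foot heads: 2, 3, 5, 6, 8, 9.
Primary stress on the leftmost head = syllable 2.
Primary stress: syllable 2 → ti.ˈsto.kreb.fa.rak.pa:p.no.tud.sar.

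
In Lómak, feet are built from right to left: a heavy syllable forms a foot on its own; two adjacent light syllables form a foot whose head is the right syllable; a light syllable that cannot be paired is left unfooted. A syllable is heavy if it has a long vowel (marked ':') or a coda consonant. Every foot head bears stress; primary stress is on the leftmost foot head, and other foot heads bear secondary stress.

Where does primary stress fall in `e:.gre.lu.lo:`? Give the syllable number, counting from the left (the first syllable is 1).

Weights: 1 e: H, 2 gre L, 3 lu L, 4 lo: H.
Parse right to left (heavy = foot alone; LL = one foot; stranded L unfooted): (ˈe:) (gre.ˈlu) (ˈlo:).
Foot heads: 1, 3, 4.
Primary stress on the leftmost head = syllable 1.
Primary stress: syllable 1 → ˈe:.gre.lu.lo:.

1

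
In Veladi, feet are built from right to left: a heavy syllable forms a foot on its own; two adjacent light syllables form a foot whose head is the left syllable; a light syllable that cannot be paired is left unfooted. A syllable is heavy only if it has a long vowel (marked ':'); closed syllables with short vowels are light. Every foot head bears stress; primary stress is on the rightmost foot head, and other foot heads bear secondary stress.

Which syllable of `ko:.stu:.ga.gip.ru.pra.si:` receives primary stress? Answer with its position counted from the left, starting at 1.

Weights: 1 ko: H, 2 stu: H, 3 ga L, 4 gip L, 5 ru L, 6 pra L, 7 si: H.
Parse right to left (heavy = foot alone; LL = one foot; stranded L unfooted): (ˈko:) (ˈstu:) (ˈga.gip) (ˈru.pra) (ˈsi:).
Foot heads: 1, 2, 3, 5, 7.
Primary stress on the rightmost head = syllable 7.
Primary stress: syllable 7 → ko:.stu:.ga.gip.ru.pra.ˈsi:.

7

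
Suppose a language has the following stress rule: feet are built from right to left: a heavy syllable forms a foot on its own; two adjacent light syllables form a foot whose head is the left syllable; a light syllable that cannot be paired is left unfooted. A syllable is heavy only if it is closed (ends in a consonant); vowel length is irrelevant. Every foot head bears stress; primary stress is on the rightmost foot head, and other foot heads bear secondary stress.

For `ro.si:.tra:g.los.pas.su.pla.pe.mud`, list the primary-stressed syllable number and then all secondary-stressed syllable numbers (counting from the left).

primary 9, secondary 1, 3, 4, 5, 7

Weights: 1 ro L, 2 si: L, 3 tra:g H, 4 los H, 5 pas H, 6 su L, 7 pla L, 8 pe L, 9 mud H.
Parse right to left (heavy = foot alone; LL = one foot; stranded L unfooted): (ˈro.si:) (ˈtra:g) (ˈlos) (ˈpas) su (ˈpla.pe) (ˈmud).
Foot heads: 1, 3, 4, 5, 7, 9.
Primary stress on the rightmost head = syllable 9.
Secondary stress on 1, 3, 4, 5, 7: ˌro.si:.ˌtra:g.ˌlos.ˌpas.su.ˌpla.pe.ˈmud.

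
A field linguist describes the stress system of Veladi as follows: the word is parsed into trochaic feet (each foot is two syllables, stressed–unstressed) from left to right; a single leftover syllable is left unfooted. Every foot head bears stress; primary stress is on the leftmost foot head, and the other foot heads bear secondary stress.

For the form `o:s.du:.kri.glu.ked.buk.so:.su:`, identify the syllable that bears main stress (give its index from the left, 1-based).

Parse left to right into trochaic (ˈσσ) feet: (ˈo:s.du:) (ˈkri.glu) (ˈked.buk) (ˈso:.su:).
Foot heads (stressed positions): 1, 3, 5, 7.
End Rule Leftmost: primary stress on the leftmost head = syllable 1.
Primary stress: syllable 1 → ˈo:s.du:.kri.glu.ked.buk.so:.su:.

1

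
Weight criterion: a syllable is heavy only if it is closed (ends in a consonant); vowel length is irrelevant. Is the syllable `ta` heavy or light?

`ta`: short vowel, open (no coda). Open (no coda) → light.

light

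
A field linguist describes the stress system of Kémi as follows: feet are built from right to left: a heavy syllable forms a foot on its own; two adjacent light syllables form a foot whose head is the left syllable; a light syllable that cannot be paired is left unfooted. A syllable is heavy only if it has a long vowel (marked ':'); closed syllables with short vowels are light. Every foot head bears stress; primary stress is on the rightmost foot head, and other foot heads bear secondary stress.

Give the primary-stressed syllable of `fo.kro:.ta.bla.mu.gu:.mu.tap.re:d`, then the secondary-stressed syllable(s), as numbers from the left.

Weights: 1 fo L, 2 kro: H, 3 ta L, 4 bla L, 5 mu L, 6 gu: H, 7 mu L, 8 tap L, 9 re:d H.
Parse right to left (heavy = foot alone; LL = one foot; stranded L unfooted): fo (ˈkro:) ta (ˈbla.mu) (ˈgu:) (ˈmu.tap) (ˈre:d).
Foot heads: 2, 4, 6, 7, 9.
Primary stress on the rightmost head = syllable 9.
Secondary stress on 2, 4, 6, 7: fo.ˌkro:.ta.ˌbla.mu.ˌgu:.ˌmu.tap.ˈre:d.

primary 9, secondary 2, 4, 6, 7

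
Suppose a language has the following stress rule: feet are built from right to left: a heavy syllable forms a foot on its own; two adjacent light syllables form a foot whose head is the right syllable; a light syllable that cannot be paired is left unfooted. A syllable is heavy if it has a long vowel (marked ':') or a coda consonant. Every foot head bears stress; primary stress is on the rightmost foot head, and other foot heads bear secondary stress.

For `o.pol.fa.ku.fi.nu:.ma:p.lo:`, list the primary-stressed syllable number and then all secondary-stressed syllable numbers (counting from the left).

Weights: 1 o L, 2 pol H, 3 fa L, 4 ku L, 5 fi L, 6 nu: H, 7 ma:p H, 8 lo: H.
Parse right to left (heavy = foot alone; LL = one foot; stranded L unfooted): o (ˈpol) fa (ku.ˈfi) (ˈnu:) (ˈma:p) (ˈlo:).
Foot heads: 2, 5, 6, 7, 8.
Primary stress on the rightmost head = syllable 8.
Secondary stress on 2, 5, 6, 7: o.ˌpol.fa.ku.ˌfi.ˌnu:.ˌma:p.ˈlo:.

primary 8, secondary 2, 5, 6, 7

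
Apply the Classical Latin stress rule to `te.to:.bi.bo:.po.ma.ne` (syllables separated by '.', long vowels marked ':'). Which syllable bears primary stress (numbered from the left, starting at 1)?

Classical Latin: stress the penult if heavy (long vowel or closed), else the antepenult.
Weights: 5 po L, 6 ma L, 7 ne L.
The penult (syllable 6, ma) is light, so stress falls on the antepenult (syllable 5, po).
Stress on syllable 5: te.to:.bi.bo:.ˈpo.ma.ne.

5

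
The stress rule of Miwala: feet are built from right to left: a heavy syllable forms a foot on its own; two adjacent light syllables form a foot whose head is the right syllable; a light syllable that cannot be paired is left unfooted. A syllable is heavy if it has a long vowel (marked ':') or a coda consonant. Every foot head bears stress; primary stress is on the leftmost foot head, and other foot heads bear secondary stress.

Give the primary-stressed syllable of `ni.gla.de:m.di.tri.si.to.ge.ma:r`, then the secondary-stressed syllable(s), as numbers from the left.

primary 2, secondary 3, 6, 8, 9

Weights: 1 ni L, 2 gla L, 3 de:m H, 4 di L, 5 tri L, 6 si L, 7 to L, 8 ge L, 9 ma:r H.
Parse right to left (heavy = foot alone; LL = one foot; stranded L unfooted): (ni.ˈgla) (ˈde:m) di (tri.ˈsi) (to.ˈge) (ˈma:r).
Foot heads: 2, 3, 6, 8, 9.
Primary stress on the leftmost head = syllable 2.
Secondary stress on 3, 6, 8, 9: ni.ˈgla.ˌde:m.di.tri.ˌsi.to.ˌge.ˌma:r.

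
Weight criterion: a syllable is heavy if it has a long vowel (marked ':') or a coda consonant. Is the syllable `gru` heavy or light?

light

`gru`: short vowel, open (no coda). Short vowel, open → light.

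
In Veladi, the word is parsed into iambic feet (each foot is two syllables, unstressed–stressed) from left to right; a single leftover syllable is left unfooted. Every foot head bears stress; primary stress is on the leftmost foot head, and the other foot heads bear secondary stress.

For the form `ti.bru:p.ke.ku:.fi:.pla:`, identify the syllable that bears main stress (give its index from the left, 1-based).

Parse left to right into iambic (σˈσ) feet: (ti.ˈbru:p) (ke.ˈku:) (fi:.ˈpla:).
Foot heads (stressed positions): 2, 4, 6.
End Rule Leftmost: primary stress on the leftmost head = syllable 2.
Primary stress: syllable 2 → ti.ˈbru:p.ke.ku:.fi:.pla:.

2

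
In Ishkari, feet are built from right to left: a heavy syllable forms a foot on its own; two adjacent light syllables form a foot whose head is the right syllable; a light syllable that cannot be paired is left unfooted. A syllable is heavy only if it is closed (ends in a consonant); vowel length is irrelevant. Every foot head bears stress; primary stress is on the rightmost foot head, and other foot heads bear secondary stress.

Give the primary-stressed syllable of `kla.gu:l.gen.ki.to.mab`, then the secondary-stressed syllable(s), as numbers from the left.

Weights: 1 kla L, 2 gu:l H, 3 gen H, 4 ki L, 5 to L, 6 mab H.
Parse right to left (heavy = foot alone; LL = one foot; stranded L unfooted): kla (ˈgu:l) (ˈgen) (ki.ˈto) (ˈmab).
Foot heads: 2, 3, 5, 6.
Primary stress on the rightmost head = syllable 6.
Secondary stress on 2, 3, 5: kla.ˌgu:l.ˌgen.ki.ˌto.ˈmab.

primary 6, secondary 2, 3, 5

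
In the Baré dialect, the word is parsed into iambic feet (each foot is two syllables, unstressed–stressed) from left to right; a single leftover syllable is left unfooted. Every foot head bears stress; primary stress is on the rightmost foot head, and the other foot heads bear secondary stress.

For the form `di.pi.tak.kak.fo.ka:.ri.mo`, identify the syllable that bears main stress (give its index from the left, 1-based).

8

Parse left to right into iambic (σˈσ) feet: (di.ˈpi) (tak.ˈkak) (fo.ˈka:) (ri.ˈmo).
Foot heads (stressed positions): 2, 4, 6, 8.
End Rule Rightmost: primary stress on the rightmost head = syllable 8.
Primary stress: syllable 8 → di.pi.tak.kak.fo.ka:.ri.ˈmo.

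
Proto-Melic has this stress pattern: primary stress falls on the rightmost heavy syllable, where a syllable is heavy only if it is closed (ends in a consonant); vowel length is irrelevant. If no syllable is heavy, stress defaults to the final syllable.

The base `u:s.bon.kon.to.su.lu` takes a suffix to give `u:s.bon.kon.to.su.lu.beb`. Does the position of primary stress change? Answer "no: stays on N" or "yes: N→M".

Base `u:s.bon.kon.to.su.lu` (6 syllables):
  Weights: 1 u:s H, 2 bon H, 3 kon H, 4 to L, 5 su L, 6 lu L.
  Heavy syllables in the domain: 1, 2, 3. The rightmost is syllable 3 (kon).
  → primary stress on syllable 3.
Suffixed `u:s.bon.kon.to.su.lu.beb` (7 syllables):
  Weights: 1 u:s H, 2 bon H, 3 kon H, 4 to L, 5 su L, 6 lu L, 7 beb H.
  Heavy syllables in the domain: 1, 2, 3, 7. The rightmost is syllable 7 (beb).
  → primary stress on syllable 7.

yes: 3→7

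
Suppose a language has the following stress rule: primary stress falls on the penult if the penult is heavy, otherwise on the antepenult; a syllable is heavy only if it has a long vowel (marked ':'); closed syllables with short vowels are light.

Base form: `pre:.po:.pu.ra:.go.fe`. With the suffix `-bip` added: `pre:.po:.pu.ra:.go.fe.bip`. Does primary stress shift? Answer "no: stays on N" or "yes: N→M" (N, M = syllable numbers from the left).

yes: 4→5

Base `pre:.po:.pu.ra:.go.fe` (6 syllables):
  Weights: 4 ra: H, 5 go L, 6 fe L.
  The penult (syllable 5, go) is light, so stress falls on the antepenult (syllable 4, ra:).
  → primary stress on syllable 4.
Suffixed `pre:.po:.pu.ra:.go.fe.bip` (7 syllables):
  Weights: 5 go L, 6 fe L, 7 bip L.
  The penult (syllable 6, fe) is light, so stress falls on the antepenult (syllable 5, go).
  → primary stress on syllable 5.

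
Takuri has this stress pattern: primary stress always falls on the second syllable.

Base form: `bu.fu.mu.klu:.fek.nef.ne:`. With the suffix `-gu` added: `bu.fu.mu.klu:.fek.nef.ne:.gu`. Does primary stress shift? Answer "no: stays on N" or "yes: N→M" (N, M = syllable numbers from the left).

no: stays on 2

Base `bu.fu.mu.klu:.fek.nef.ne:` (7 syllables):
  The word has 7 syllables; the second syllable is syllable 2 (fu).
  → primary stress on syllable 2.
Suffixed `bu.fu.mu.klu:.fek.nef.ne:.gu` (8 syllables):
  The word has 8 syllables; the second syllable is syllable 2 (fu).
  → primary stress on syllable 2.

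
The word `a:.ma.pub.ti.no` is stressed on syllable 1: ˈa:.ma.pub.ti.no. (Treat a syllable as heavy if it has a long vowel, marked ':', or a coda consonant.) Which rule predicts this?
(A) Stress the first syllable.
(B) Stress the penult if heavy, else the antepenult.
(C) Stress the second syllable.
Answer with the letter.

Rule A → syllable 1 ✓.
Rule B → syllable 3 (observed: 1).
Rule C → syllable 2 (observed: 1).

A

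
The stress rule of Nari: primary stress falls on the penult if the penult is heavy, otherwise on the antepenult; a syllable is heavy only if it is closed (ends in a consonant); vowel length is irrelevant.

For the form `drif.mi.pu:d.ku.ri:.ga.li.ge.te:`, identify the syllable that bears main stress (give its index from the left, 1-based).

7

Weights: 7 li L, 8 ge L, 9 te: L.
The penult (syllable 8, ge) is light, so stress falls on the antepenult (syllable 7, li).
Primary stress: syllable 7 → drif.mi.pu:d.ku.ri:.ga.ˈli.ge.te:.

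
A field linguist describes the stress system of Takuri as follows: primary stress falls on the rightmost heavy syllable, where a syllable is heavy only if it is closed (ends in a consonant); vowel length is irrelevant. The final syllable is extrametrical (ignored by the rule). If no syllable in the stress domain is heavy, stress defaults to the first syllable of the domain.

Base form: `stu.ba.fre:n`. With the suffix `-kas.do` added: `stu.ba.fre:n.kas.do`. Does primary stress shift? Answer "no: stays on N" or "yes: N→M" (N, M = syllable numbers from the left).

yes: 1→4

Base `stu.ba.fre:n` (3 syllables):
  The final syllable (3, fre:n) is extrametrical; the stress domain is syllables 1–2.
  Weights: 1 stu L, 2 ba L.
  No heavy syllable in the domain; default to the first syllable of the domain = syllable 1.
  → primary stress on syllable 1.
Suffixed `stu.ba.fre:n.kas.do` (5 syllables):
  The final syllable (5, do) is extrametrical; the stress domain is syllables 1–4.
  Weights: 1 stu L, 2 ba L, 3 fre:n H, 4 kas H.
  Heavy syllables in the domain: 3, 4. The rightmost is syllable 4 (kas).
  → primary stress on syllable 4.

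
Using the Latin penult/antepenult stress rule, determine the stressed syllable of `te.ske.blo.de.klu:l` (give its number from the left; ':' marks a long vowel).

3

Classical Latin: stress the penult if heavy (long vowel or closed), else the antepenult.
Weights: 3 blo L, 4 de L, 5 klu:l H.
The penult (syllable 4, de) is light, so stress falls on the antepenult (syllable 3, blo).
Stress on syllable 3: te.ske.ˈblo.de.klu:l.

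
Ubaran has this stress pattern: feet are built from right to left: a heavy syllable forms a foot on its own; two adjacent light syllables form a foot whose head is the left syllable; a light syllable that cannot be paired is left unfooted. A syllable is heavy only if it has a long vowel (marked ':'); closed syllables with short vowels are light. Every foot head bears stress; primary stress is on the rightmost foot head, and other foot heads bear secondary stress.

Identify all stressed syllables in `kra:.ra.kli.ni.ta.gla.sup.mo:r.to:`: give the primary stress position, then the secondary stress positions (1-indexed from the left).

Weights: 1 kra: H, 2 ra L, 3 kli L, 4 ni L, 5 ta L, 6 gla L, 7 sup L, 8 mo:r H, 9 to: H.
Parse right to left (heavy = foot alone; LL = one foot; stranded L unfooted): (ˈkra:) (ˈra.kli) (ˈni.ta) (ˈgla.sup) (ˈmo:r) (ˈto:).
Foot heads: 1, 2, 4, 6, 8, 9.
Primary stress on the rightmost head = syllable 9.
Secondary stress on 1, 2, 4, 6, 8: ˌkra:.ˌra.kli.ˌni.ta.ˌgla.sup.ˌmo:r.ˈto:.

primary 9, secondary 1, 2, 4, 6, 8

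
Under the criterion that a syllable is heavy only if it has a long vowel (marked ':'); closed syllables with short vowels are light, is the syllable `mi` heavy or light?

light

`mi`: short vowel, open (no coda). Short vowel → light.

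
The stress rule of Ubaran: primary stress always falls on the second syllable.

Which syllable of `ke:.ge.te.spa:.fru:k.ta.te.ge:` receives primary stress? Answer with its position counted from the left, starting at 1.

The word has 8 syllables; the second syllable is syllable 2 (ge).
Primary stress: syllable 2 → ke:.ˈge.te.spa:.fru:k.ta.te.ge:.

2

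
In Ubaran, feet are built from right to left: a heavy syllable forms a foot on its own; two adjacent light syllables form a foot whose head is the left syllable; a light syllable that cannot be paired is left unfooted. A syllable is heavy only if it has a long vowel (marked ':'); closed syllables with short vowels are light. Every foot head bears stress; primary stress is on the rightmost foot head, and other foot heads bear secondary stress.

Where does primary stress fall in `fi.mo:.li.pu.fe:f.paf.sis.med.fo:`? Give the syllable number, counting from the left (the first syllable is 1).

Weights: 1 fi L, 2 mo: H, 3 li L, 4 pu L, 5 fe:f H, 6 paf L, 7 sis L, 8 med L, 9 fo: H.
Parse right to left (heavy = foot alone; LL = one foot; stranded L unfooted): fi (ˈmo:) (ˈli.pu) (ˈfe:f) paf (ˈsis.med) (ˈfo:).
Foot heads: 2, 3, 5, 7, 9.
Primary stress on the rightmost head = syllable 9.
Primary stress: syllable 9 → fi.mo:.li.pu.fe:f.paf.sis.med.ˈfo:.

9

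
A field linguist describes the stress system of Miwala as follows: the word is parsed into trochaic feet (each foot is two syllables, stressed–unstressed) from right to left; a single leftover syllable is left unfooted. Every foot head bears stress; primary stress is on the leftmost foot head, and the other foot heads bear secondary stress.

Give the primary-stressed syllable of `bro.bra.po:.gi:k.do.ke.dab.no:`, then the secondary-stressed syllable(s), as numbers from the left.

primary 1, secondary 3, 5, 7

Parse right to left into trochaic (ˈσσ) feet: (ˈbro.bra) (ˈpo:.gi:k) (ˈdo.ke) (ˈdab.no:).
Foot heads (stressed positions): 1, 3, 5, 7.
End Rule Leftmost: primary stress on the leftmost head = syllable 1.
Secondary stress on 3, 5, 7: ˈbro.bra.ˌpo:.gi:k.ˌdo.ke.ˌdab.no:.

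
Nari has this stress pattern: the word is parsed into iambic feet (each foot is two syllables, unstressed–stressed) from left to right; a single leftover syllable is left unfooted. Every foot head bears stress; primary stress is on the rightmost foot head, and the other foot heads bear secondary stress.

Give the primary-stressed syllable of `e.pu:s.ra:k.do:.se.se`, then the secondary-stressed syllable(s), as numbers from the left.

Parse left to right into iambic (σˈσ) feet: (e.ˈpu:s) (ra:k.ˈdo:) (se.ˈse).
Foot heads (stressed positions): 2, 4, 6.
End Rule Rightmost: primary stress on the rightmost head = syllable 6.
Secondary stress on 2, 4: e.ˌpu:s.ra:k.ˌdo:.se.ˈse.

primary 6, secondary 2, 4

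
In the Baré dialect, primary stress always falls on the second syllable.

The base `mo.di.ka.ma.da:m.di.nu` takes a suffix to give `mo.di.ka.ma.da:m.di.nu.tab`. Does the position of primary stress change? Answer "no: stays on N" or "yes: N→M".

no: stays on 2

Base `mo.di.ka.ma.da:m.di.nu` (7 syllables):
  The word has 7 syllables; the second syllable is syllable 2 (di).
  → primary stress on syllable 2.
Suffixed `mo.di.ka.ma.da:m.di.nu.tab` (8 syllables):
  The word has 8 syllables; the second syllable is syllable 2 (di).
  → primary stress on syllable 2.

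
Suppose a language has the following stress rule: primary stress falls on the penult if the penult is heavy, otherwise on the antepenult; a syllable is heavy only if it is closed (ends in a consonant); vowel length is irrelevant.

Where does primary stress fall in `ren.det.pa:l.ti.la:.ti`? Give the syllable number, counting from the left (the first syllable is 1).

Weights: 4 ti L, 5 la: L, 6 ti L.
The penult (syllable 5, la:) is light, so stress falls on the antepenult (syllable 4, ti).
Primary stress: syllable 4 → ren.det.pa:l.ˈti.la:.ti.

4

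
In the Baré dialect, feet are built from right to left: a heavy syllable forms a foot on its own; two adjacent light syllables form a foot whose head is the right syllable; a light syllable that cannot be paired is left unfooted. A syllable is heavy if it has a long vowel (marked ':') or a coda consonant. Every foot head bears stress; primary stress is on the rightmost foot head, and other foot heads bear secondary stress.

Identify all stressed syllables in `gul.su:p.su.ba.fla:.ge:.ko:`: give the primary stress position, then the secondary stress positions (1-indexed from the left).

Weights: 1 gul H, 2 su:p H, 3 su L, 4 ba L, 5 fla: H, 6 ge: H, 7 ko: H.
Parse right to left (heavy = foot alone; LL = one foot; stranded L unfooted): (ˈgul) (ˈsu:p) (su.ˈba) (ˈfla:) (ˈge:) (ˈko:).
Foot heads: 1, 2, 4, 5, 6, 7.
Primary stress on the rightmost head = syllable 7.
Secondary stress on 1, 2, 4, 5, 6: ˌgul.ˌsu:p.su.ˌba.ˌfla:.ˌge:.ˈko:.

primary 7, secondary 1, 2, 4, 5, 6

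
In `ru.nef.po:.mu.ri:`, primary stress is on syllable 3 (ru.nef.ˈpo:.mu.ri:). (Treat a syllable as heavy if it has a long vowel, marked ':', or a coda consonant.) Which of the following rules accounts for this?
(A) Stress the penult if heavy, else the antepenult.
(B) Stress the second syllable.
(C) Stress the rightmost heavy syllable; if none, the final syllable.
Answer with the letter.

Rule A → syllable 3 ✓.
Rule B → syllable 2 (observed: 3).
Rule C → syllable 5 (observed: 3).

A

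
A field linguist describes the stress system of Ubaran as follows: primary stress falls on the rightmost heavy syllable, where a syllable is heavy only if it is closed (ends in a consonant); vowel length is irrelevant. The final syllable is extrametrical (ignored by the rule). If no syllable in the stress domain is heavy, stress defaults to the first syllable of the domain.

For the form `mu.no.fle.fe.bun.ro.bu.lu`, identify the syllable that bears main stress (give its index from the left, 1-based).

The final syllable (8, lu) is extrametrical; the stress domain is syllables 1–7.
Weights: 1 mu L, 2 no L, 3 fle L, 4 fe L, 5 bun H, 6 ro L, 7 bu L.
Heavy syllables in the domain: 5. The rightmost is syllable 5 (bun).
Primary stress: syllable 5 → mu.no.fle.fe.ˈbun.ro.bu.lu.

5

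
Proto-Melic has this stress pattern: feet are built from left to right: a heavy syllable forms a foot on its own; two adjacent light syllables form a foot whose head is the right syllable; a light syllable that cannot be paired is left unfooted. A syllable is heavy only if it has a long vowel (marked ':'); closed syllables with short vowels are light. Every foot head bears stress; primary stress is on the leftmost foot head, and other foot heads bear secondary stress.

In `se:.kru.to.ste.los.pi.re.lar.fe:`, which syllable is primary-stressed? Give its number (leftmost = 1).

Weights: 1 se: H, 2 kru L, 3 to L, 4 ste L, 5 los L, 6 pi L, 7 re L, 8 lar L, 9 fe: H.
Parse left to right (heavy = foot alone; LL = one foot; stranded L unfooted): (ˈse:) (kru.ˈto) (ste.ˈlos) (pi.ˈre) lar (ˈfe:).
Foot heads: 1, 3, 5, 7, 9.
Primary stress on the leftmost head = syllable 1.
Primary stress: syllable 1 → ˈse:.kru.to.ste.los.pi.re.lar.fe:.

1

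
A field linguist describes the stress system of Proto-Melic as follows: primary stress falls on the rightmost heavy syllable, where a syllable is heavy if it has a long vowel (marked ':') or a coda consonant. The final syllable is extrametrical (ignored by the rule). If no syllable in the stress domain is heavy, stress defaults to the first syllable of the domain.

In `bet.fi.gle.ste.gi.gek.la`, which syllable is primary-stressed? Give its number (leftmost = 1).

6

The final syllable (7, la) is extrametrical; the stress domain is syllables 1–6.
Weights: 1 bet H, 2 fi L, 3 gle L, 4 ste L, 5 gi L, 6 gek H.
Heavy syllables in the domain: 1, 6. The rightmost is syllable 6 (gek).
Primary stress: syllable 6 → bet.fi.gle.ste.gi.ˈgek.la.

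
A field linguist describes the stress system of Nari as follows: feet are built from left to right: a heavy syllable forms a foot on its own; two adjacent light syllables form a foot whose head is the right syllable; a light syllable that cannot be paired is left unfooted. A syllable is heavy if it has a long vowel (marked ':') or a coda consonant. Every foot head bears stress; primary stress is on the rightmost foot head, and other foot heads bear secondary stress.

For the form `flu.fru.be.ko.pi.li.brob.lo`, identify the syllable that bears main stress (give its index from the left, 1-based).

7

Weights: 1 flu L, 2 fru L, 3 be L, 4 ko L, 5 pi L, 6 li L, 7 brob H, 8 lo L.
Parse left to right (heavy = foot alone; LL = one foot; stranded L unfooted): (flu.ˈfru) (be.ˈko) (pi.ˈli) (ˈbrob) lo.
Foot heads: 2, 4, 6, 7.
Primary stress on the rightmost head = syllable 7.
Primary stress: syllable 7 → flu.fru.be.ko.pi.li.ˈbrob.lo.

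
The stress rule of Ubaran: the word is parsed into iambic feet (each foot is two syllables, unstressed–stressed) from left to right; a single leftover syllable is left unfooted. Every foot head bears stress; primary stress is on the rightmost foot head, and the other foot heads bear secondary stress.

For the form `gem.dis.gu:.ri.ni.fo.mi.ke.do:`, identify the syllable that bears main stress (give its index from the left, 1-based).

8

Parse left to right into iambic (σˈσ) feet: (gem.ˈdis) (gu:.ˈri) (ni.ˈfo) (mi.ˈke) do:. Syllable 9 is left unfooted.
Foot heads (stressed positions): 2, 4, 6, 8.
End Rule Rightmost: primary stress on the rightmost head = syllable 8.
Primary stress: syllable 8 → gem.dis.gu:.ri.ni.fo.mi.ˈke.do:.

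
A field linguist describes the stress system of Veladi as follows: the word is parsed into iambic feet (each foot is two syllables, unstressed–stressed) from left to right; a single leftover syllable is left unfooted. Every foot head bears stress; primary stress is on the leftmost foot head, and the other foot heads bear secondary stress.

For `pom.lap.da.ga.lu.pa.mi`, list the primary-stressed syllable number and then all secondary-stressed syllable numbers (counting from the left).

Parse left to right into iambic (σˈσ) feet: (pom.ˈlap) (da.ˈga) (lu.ˈpa) mi. Syllable 7 is left unfooted.
Foot heads (stressed positions): 2, 4, 6.
End Rule Leftmost: primary stress on the leftmost head = syllable 2.
Secondary stress on 4, 6: pom.ˈlap.da.ˌga.lu.ˌpa.mi.

primary 2, secondary 4, 6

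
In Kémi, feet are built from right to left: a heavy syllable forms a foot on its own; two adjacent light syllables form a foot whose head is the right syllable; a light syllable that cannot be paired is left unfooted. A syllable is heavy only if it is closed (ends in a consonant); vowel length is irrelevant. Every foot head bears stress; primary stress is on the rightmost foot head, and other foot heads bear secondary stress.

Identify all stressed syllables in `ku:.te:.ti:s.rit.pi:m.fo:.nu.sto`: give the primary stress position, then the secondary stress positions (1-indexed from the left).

Weights: 1 ku: L, 2 te: L, 3 ti:s H, 4 rit H, 5 pi:m H, 6 fo: L, 7 nu L, 8 sto L.
Parse right to left (heavy = foot alone; LL = one foot; stranded L unfooted): (ku:.ˈte:) (ˈti:s) (ˈrit) (ˈpi:m) fo: (nu.ˈsto).
Foot heads: 2, 3, 4, 5, 8.
Primary stress on the rightmost head = syllable 8.
Secondary stress on 2, 3, 4, 5: ku:.ˌte:.ˌti:s.ˌrit.ˌpi:m.fo:.nu.ˈsto.

primary 8, secondary 2, 3, 4, 5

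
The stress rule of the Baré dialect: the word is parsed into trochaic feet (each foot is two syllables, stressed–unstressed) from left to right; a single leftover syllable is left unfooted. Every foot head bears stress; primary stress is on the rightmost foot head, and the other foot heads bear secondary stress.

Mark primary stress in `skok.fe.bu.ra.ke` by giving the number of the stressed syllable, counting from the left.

3

Parse left to right into trochaic (ˈσσ) feet: (ˈskok.fe) (ˈbu.ra) ke. Syllable 5 is left unfooted.
Foot heads (stressed positions): 1, 3.
End Rule Rightmost: primary stress on the rightmost head = syllable 3.
Primary stress: syllable 3 → skok.fe.ˈbu.ra.ke.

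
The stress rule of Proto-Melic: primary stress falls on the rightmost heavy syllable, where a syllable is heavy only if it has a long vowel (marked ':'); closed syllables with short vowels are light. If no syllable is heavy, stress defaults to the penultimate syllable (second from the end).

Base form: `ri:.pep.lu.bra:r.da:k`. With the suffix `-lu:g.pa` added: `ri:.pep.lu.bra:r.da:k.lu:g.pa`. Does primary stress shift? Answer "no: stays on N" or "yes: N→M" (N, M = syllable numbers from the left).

yes: 5→6

Base `ri:.pep.lu.bra:r.da:k` (5 syllables):
  Weights: 1 ri: H, 2 pep L, 3 lu L, 4 bra:r H, 5 da:k H.
  Heavy syllables in the domain: 1, 4, 5. The rightmost is syllable 5 (da:k).
  → primary stress on syllable 5.
Suffixed `ri:.pep.lu.bra:r.da:k.lu:g.pa` (7 syllables):
  Weights: 1 ri: H, 2 pep L, 3 lu L, 4 bra:r H, 5 da:k H, 6 lu:g H, 7 pa L.
  Heavy syllables in the domain: 1, 4, 5, 6. The rightmost is syllable 6 (lu:g).
  → primary stress on syllable 6.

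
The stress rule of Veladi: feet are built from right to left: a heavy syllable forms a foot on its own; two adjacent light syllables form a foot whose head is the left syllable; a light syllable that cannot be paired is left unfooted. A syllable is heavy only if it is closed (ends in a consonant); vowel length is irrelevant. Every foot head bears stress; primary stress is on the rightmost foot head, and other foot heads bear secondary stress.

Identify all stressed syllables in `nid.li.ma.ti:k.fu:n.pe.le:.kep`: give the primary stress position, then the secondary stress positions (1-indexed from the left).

Weights: 1 nid H, 2 li L, 3 ma L, 4 ti:k H, 5 fu:n H, 6 pe L, 7 le: L, 8 kep H.
Parse right to left (heavy = foot alone; LL = one foot; stranded L unfooted): (ˈnid) (ˈli.ma) (ˈti:k) (ˈfu:n) (ˈpe.le:) (ˈkep).
Foot heads: 1, 2, 4, 5, 6, 8.
Primary stress on the rightmost head = syllable 8.
Secondary stress on 1, 2, 4, 5, 6: ˌnid.ˌli.ma.ˌti:k.ˌfu:n.ˌpe.le:.ˈkep.

primary 8, secondary 1, 2, 4, 5, 6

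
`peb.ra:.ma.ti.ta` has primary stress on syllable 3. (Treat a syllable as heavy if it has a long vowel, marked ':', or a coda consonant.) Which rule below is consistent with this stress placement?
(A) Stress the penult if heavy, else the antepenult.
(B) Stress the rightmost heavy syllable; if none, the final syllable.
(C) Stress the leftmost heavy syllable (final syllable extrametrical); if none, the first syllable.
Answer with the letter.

Rule A → syllable 3 ✓.
Rule B → syllable 2 (observed: 3).
Rule C → syllable 1 (observed: 3).

A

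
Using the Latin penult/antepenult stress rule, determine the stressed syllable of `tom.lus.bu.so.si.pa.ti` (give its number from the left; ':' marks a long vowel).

5

Classical Latin: stress the penult if heavy (long vowel or closed), else the antepenult.
Weights: 5 si L, 6 pa L, 7 ti L.
The penult (syllable 6, pa) is light, so stress falls on the antepenult (syllable 5, si).
Stress on syllable 5: tom.lus.bu.so.ˈsi.pa.ti.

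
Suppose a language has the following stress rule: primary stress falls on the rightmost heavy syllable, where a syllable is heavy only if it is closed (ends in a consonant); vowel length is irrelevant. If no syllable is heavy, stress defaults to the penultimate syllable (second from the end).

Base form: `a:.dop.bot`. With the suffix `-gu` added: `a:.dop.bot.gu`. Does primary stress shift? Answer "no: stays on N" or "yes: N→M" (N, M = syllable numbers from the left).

Base `a:.dop.bot` (3 syllables):
  Weights: 1 a: L, 2 dop H, 3 bot H.
  Heavy syllables in the domain: 2, 3. The rightmost is syllable 3 (bot).
  → primary stress on syllable 3.
Suffixed `a:.dop.bot.gu` (4 syllables):
  Weights: 1 a: L, 2 dop H, 3 bot H, 4 gu L.
  Heavy syllables in the domain: 2, 3. The rightmost is syllable 3 (bot).
  → primary stress on syllable 3.

no: stays on 3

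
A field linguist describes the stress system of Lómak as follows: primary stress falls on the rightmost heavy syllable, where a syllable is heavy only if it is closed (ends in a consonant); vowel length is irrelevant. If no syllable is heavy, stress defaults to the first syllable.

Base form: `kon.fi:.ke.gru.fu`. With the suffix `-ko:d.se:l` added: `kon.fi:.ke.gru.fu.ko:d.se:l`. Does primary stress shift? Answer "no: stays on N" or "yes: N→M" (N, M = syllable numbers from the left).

Base `kon.fi:.ke.gru.fu` (5 syllables):
  Weights: 1 kon H, 2 fi: L, 3 ke L, 4 gru L, 5 fu L.
  Heavy syllables in the domain: 1. The rightmost is syllable 1 (kon).
  → primary stress on syllable 1.
Suffixed `kon.fi:.ke.gru.fu.ko:d.se:l` (7 syllables):
  Weights: 1 kon H, 2 fi: L, 3 ke L, 4 gru L, 5 fu L, 6 ko:d H, 7 se:l H.
  Heavy syllables in the domain: 1, 6, 7. The rightmost is syllable 7 (se:l).
  → primary stress on syllable 7.

yes: 1→7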